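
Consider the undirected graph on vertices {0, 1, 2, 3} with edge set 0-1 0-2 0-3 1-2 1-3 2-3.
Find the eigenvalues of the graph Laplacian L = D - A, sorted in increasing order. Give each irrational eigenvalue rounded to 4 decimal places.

[0, 4, 4, 4]

Reading degrees in the order [0, 1, 2, 3] gives [3, 3, 3, 3]; set D = diag(3, 3, 3, 3) and form L = D - A. Diagonalising L (or applying a numerical eigensolver to the 4x4 matrix) gives the spectrum above. The single zero eigenvalue shows the graph is connected. There is one zero in the spectrum, matching the 1 component.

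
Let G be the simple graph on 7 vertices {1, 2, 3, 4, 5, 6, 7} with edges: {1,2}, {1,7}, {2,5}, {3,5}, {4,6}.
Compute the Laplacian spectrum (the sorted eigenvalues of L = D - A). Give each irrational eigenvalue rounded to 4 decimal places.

[0, 0, 0.3820, 1.3820, 2, 2.6180, 3.6180]

With the vertex order [1, 2, 3, 4, 5, 6, 7], the degrees are [2, 2, 1, 1, 2, 1, 1], giving D = diag(2, 2, 1, 1, 2, 1, 1) and L = D - A. Diagonalising L (or applying a numerical eigensolver to the 7x7 matrix) gives the spectrum above. The 2 zero eigenvalues correspond to the 2 connected components. The largest eigenvalue, 3.6180, is at most the vertex count 7. There are 2 zeros in the spectrum, matching the 2 components.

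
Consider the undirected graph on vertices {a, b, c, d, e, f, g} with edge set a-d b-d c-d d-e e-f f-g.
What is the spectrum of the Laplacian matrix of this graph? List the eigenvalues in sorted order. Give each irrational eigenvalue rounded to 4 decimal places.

[0, 0.2955, 1, 1, 1.4911, 3.1169, 5.0965]

With the vertex order [a, b, c, d, e, f, g], the degrees are [1, 1, 1, 4, 2, 2, 1], giving D = diag(1, 1, 1, 4, 2, 2, 1) and L = D - A. The multiplicity of 0 as a Laplacian eigenvalue equals the number of connected components. The single zero eigenvalue shows the graph is connected. The largest eigenvalue, 5.0965, is at most the vertex count 7. By the matrix-tree theorem the graph has (1/7) * product of the nonzero eigenvalues = 1 spanning tree.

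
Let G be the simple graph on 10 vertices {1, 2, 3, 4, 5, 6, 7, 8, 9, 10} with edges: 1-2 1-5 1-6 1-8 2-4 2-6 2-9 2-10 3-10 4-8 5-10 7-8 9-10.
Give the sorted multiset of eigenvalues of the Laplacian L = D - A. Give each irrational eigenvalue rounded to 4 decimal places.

Each diagonal entry of L is the vertex degree and each off-diagonal entry is -1 where an edge is present, 0 otherwise; in the order [1, 2, 3, 4, 5, 6, 7, 8, 9, 10] the diagonal is [4, 5, 1, 2, 2, 2, 1, 3, 2, 4]. The multiplicity of 0 as a Laplacian eigenvalue equals the number of connected components. The single zero eigenvalue shows the graph is connected.

[0, 0.4738, 0.9064, 1.5750, 1.6472, 1.8431, 3.4400, 4.7271, 4.8730, 6.5144]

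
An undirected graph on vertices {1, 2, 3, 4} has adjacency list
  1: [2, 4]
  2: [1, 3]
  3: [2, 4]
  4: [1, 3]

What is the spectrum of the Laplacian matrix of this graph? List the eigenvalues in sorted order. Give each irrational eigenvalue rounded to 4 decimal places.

[0, 2, 2, 4]

Reading degrees in the order [1, 2, 3, 4] gives [2, 2, 2, 2]; set D = diag(2, 2, 2, 2) and form L = D - A. Since every row of L sums to 0, the all-ones vector is in the kernel and 0 is an eigenvalue. The eigenvalues sum to 8, which equals trace(L) = 2|E|. There is one zero in the spectrum, matching the 1 component.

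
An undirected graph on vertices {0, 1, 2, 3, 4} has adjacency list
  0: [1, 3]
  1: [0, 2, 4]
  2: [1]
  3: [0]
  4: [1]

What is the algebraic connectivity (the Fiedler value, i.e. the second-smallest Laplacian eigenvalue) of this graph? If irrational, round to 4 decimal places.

Reading degrees in the order [0, 1, 2, 3, 4] gives [2, 3, 1, 1, 1]; set D = diag(2, 3, 1, 1, 1) and form L = D - A. The sorted Laplacian eigenvalues are [0, 0.5188, 1, 2.3111, 4.1701]; the algebraic connectivity is the second entry, 0.5188. There is one zero in the spectrum, matching the 1 component. By the matrix-tree theorem the graph has (1/5) * product of the nonzero eigenvalues = 1 spanning tree.

0.5188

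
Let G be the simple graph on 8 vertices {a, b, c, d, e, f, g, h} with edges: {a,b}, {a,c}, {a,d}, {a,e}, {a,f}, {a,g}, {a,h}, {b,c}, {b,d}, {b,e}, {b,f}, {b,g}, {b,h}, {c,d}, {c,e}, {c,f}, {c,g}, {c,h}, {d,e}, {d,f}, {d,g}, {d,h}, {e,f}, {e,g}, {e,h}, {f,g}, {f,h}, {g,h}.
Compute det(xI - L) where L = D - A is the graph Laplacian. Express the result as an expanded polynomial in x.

x^8 - 56x^7 + 1344x^6 - 17920x^5 + 143360x^4 - 688128x^3 + 1835008x^2 - 2097152x

With the vertex order [a, b, c, d, e, f, g, h], the degrees are [7, 7, 7, 7, 7, 7, 7, 7], giving D = diag(7, 7, 7, 7, 7, 7, 7, 7) and L = D - A. Computing det(xI - L) by cofactor expansion (or equivalently via sum-over-permutations) gives x^8 - 56x^7 + 1344x^6 - 17920x^5 + 143360x^4 - 688128x^3 + 1835008x^2 - 2097152x. The constant term is 0 because L is singular (the all-ones vector lies in its kernel).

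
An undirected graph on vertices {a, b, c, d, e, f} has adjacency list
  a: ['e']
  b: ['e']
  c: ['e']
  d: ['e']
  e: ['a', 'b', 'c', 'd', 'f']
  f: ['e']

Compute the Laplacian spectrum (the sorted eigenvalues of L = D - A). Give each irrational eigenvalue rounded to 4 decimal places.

[0, 1, 1, 1, 1, 6]

With the vertex order [a, b, c, d, e, f], the degrees are [1, 1, 1, 1, 5, 1], giving D = diag(1, 1, 1, 1, 5, 1) and L = D - A. L is symmetric positive semidefinite, so every eigenvalue is real and nonnegative. The single zero eigenvalue shows the graph is connected. There is one zero in the spectrum, matching the 1 component.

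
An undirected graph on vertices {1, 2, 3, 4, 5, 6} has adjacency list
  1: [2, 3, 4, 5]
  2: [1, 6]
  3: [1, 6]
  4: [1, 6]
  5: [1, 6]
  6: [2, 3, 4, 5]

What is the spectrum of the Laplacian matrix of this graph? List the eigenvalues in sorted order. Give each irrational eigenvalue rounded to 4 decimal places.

[0, 2, 2, 2, 4, 6]

With the vertex order [1, 2, 3, 4, 5, 6], the degrees are [4, 2, 2, 2, 2, 4], giving D = diag(4, 2, 2, 2, 2, 4) and L = D - A. The multiplicity of 0 as a Laplacian eigenvalue equals the number of connected components. The single zero eigenvalue shows the graph is connected.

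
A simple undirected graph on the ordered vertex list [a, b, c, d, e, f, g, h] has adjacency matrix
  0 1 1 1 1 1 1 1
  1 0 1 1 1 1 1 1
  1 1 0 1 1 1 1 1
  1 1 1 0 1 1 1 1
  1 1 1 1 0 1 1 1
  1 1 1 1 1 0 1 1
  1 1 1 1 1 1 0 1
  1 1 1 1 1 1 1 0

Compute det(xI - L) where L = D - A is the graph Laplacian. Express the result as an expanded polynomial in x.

x^8 - 56x^7 + 1344x^6 - 17920x^5 + 143360x^4 - 688128x^3 + 1835008x^2 - 2097152x

Reading degrees in the order [a, b, c, d, e, f, g, h] gives [7, 7, 7, 7, 7, 7, 7, 7]; set D = diag(7, 7, 7, 7, 7, 7, 7, 7) and form L = D - A. Computing det(xI - L) by cofactor expansion (or equivalently via sum-over-permutations) gives x^8 - 56x^7 + 1344x^6 - 17920x^5 + 143360x^4 - 688128x^3 + 1835008x^2 - 2097152x. Since p(0) = det(-L) = 0, x divides p(x).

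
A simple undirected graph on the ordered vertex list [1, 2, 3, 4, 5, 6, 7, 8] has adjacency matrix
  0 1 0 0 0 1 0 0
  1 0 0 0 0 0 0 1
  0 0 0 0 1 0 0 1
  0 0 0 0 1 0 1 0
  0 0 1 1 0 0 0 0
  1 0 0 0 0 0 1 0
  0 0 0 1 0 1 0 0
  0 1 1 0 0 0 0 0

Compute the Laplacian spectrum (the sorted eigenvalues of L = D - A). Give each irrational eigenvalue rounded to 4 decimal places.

[0, 0.5858, 0.5858, 2, 2, 3.4142, 3.4142, 4]

With the vertex order [1, 2, 3, 4, 5, 6, 7, 8], the degrees are [2, 2, 2, 2, 2, 2, 2, 2], giving D = diag(2, 2, 2, 2, 2, 2, 2, 2) and L = D - A. The multiplicity of 0 as a Laplacian eigenvalue equals the number of connected components. The single zero eigenvalue shows the graph is connected. By the matrix-tree theorem the graph has (1/8) * product of the nonzero eigenvalues = 8 spanning trees.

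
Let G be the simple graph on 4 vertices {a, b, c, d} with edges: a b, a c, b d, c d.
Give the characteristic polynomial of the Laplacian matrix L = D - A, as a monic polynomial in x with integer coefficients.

Each diagonal entry of L is the vertex degree and each off-diagonal entry is -1 where an edge is present, 0 otherwise; in the order [a, b, c, d] the diagonal is [2, 2, 2, 2]. Computing det(xI - L) by cofactor expansion (or equivalently via sum-over-permutations) gives x^4 - 8x^3 + 20x^2 - 16x. Since p(0) = det(-L) = 0, x divides p(x). The eigenvalues sum to 8, which equals trace(L) = 2|E|. The largest eigenvalue, 4, is at most the vertex count 4.

x^4 - 8x^3 + 20x^2 - 16x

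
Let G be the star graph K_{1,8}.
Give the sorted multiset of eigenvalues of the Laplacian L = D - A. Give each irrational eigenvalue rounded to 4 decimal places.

The graph has 9 vertices and degree multiset [8, 1, 1, 1, 1, 1, 1, 1, 1]; D is the diagonal matrix of degrees and L = D - A. L is symmetric positive semidefinite, so every eigenvalue is real and nonnegative. The single zero eigenvalue shows the graph is connected. The eigenvalues sum to 16, which equals trace(L) = 2|E|.

[0, 1, 1, 1, 1, 1, 1, 1, 9]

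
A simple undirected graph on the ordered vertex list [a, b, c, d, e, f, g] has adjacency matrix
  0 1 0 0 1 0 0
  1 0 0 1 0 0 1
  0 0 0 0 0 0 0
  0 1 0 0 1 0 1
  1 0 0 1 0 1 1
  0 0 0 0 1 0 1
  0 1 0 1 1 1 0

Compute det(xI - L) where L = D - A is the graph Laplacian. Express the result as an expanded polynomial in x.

With the vertex order [a, b, c, d, e, f, g], the degrees are [2, 3, 0, 3, 4, 2, 4], giving D = diag(2, 3, 0, 3, 4, 2, 4) and L = D - A. Computing det(xI - L) by cofactor expansion (or equivalently via sum-over-permutations) gives x^7 - 18x^6 + 124x^5 - 406x^4 + 628x^3 - 366x^2. The coefficient of x^6 equals -trace(L) = -18, matching the sum of degrees. There are 2 zeros in the spectrum, matching the 2 components.

x^7 - 18x^6 + 124x^5 - 406x^4 + 628x^3 - 366x^2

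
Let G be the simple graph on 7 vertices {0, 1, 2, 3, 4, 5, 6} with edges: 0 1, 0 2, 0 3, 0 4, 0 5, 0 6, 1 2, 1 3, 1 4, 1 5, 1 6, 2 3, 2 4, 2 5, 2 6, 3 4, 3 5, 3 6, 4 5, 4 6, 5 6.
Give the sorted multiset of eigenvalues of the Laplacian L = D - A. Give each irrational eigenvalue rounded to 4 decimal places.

Reading degrees in the order [0, 1, 2, 3, 4, 5, 6] gives [6, 6, 6, 6, 6, 6, 6]; set D = diag(6, 6, 6, 6, 6, 6, 6) and form L = D - A. The multiplicity of 0 as a Laplacian eigenvalue equals the number of connected components. The single zero eigenvalue shows the graph is connected. There is one zero in the spectrum, matching the 1 component.

[0, 7, 7, 7, 7, 7, 7]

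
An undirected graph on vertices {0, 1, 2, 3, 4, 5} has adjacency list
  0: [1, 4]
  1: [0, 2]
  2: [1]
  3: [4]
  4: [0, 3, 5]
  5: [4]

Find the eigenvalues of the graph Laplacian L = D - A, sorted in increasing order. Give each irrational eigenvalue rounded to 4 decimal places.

With the vertex order [0, 1, 2, 3, 4, 5], the degrees are [2, 2, 1, 1, 3, 1], giving D = diag(2, 2, 1, 1, 3, 1) and L = D - A. Since every row of L sums to 0, the all-ones vector is in the kernel and 0 is an eigenvalue. The single zero eigenvalue shows the graph is connected. By the matrix-tree theorem the graph has (1/6) * product of the nonzero eigenvalues = 1 spanning tree.

[0, 0.3249, 1, 1.4608, 3, 4.2143]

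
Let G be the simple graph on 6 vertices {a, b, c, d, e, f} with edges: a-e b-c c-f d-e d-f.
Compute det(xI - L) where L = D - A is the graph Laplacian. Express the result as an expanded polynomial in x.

x^6 - 10x^5 + 36x^4 - 56x^3 + 35x^2 - 6x

Each diagonal entry of L is the vertex degree and each off-diagonal entry is -1 where an edge is present, 0 otherwise; in the order [a, b, c, d, e, f] the diagonal is [1, 1, 2, 2, 2, 2]. L has integer entries, so p(x) = det(xI - L) has integer coefficients. Expanding the determinant yields x^6 - 10x^5 + 36x^4 - 56x^3 + 35x^2 - 6x. The coefficient of x^5 equals -trace(L) = -10, matching the sum of degrees. The largest eigenvalue, 3.7321, is at most the vertex count 6.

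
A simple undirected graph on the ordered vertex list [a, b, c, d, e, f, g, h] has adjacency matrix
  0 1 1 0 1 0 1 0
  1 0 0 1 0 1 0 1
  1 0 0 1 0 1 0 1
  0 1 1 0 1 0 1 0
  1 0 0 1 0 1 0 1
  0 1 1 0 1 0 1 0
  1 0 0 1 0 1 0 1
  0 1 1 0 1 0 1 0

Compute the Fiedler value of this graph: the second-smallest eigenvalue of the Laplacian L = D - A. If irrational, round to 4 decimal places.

4

Reading degrees in the order [a, b, c, d, e, f, g, h] gives [4, 4, 4, 4, 4, 4, 4, 4]; set D = diag(4, 4, 4, 4, 4, 4, 4, 4) and form L = D - A. The smallest Laplacian eigenvalue is always 0. The next one, lambda_2 = 4, measures how hard the graph is to disconnect: larger values mean better connectivity. By the matrix-tree theorem the graph has (1/8) * product of the nonzero eigenvalues = 4096 spanning trees. The eigenvalues sum to 32, which equals trace(L) = 2|E|.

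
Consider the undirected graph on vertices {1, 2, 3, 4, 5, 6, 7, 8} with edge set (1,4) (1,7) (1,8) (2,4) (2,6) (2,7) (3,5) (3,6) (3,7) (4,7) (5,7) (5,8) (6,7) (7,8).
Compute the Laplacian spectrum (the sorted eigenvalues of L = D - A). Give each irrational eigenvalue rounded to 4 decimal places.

[0, 1.7530, 1.7530, 3.4450, 3.4450, 4.8019, 4.8019, 8]

With the vertex order [1, 2, 3, 4, 5, 6, 7, 8], the degrees are [3, 3, 3, 3, 3, 3, 7, 3], giving D = diag(3, 3, 3, 3, 3, 3, 7, 3) and L = D - A. Diagonalising L (or applying a numerical eigensolver to the 8x8 matrix) gives the spectrum above. The single zero eigenvalue shows the graph is connected. By the matrix-tree theorem the graph has (1/8) * product of the nonzero eigenvalues = 841 spanning trees.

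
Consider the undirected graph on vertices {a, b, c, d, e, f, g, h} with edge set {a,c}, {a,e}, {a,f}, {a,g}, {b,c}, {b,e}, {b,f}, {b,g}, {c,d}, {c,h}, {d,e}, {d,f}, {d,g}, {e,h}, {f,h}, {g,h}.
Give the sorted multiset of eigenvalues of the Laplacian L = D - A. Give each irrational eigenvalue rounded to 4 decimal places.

Each diagonal entry of L is the vertex degree and each off-diagonal entry is -1 where an edge is present, 0 otherwise; in the order [a, b, c, d, e, f, g, h] the diagonal is [4, 4, 4, 4, 4, 4, 4, 4]. L is symmetric positive semidefinite, so every eigenvalue is real and nonnegative. The single zero eigenvalue shows the graph is connected.

[0, 4, 4, 4, 4, 4, 4, 8]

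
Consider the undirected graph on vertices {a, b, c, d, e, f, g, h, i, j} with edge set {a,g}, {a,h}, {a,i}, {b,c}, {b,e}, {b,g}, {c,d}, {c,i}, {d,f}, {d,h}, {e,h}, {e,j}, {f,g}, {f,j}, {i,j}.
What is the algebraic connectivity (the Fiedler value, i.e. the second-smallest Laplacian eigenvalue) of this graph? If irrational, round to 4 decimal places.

2

With the vertex order [a, b, c, d, e, f, g, h, i, j], the degrees are [3, 3, 3, 3, 3, 3, 3, 3, 3, 3], giving D = diag(3, 3, 3, 3, 3, 3, 3, 3, 3, 3) and L = D - A. The sorted Laplacian eigenvalues are [0, 2, 2, 2, 2, 2, 5, 5, 5, 5]; the algebraic connectivity is the second entry, 2. The largest eigenvalue, 5, is at most the vertex count 10. The eigenvalues sum to 30, which equals trace(L) = 2|E|.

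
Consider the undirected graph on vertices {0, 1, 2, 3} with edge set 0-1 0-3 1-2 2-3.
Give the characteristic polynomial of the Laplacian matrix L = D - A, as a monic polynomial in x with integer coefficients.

Each diagonal entry of L is the vertex degree and each off-diagonal entry is -1 where an edge is present, 0 otherwise; in the order [0, 1, 2, 3] the diagonal is [2, 2, 2, 2]. Computing det(xI - L) by cofactor expansion (or equivalently via sum-over-permutations) gives x^4 - 8x^3 + 20x^2 - 16x. The constant term is 0 because L is singular (the all-ones vector lies in its kernel). The largest eigenvalue, 4, is at most the vertex count 4.

x^4 - 8x^3 + 20x^2 - 16x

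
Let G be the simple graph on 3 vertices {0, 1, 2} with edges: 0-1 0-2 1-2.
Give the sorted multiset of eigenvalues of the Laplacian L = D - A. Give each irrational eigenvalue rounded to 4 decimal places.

Each diagonal entry of L is the vertex degree and each off-diagonal entry is -1 where an edge is present, 0 otherwise; in the order [0, 1, 2] the diagonal is [2, 2, 2]. Diagonalising L (or applying a numerical eigensolver to the 3x3 matrix) gives the spectrum above. The largest eigenvalue, 3, is at most the vertex count 3.

[0, 3, 3]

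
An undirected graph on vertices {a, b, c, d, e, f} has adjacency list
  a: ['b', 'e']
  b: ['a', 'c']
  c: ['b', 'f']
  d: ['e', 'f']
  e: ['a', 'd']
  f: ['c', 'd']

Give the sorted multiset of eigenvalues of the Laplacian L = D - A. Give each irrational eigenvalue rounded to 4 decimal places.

Each diagonal entry of L is the vertex degree and each off-diagonal entry is -1 where an edge is present, 0 otherwise; in the order [a, b, c, d, e, f] the diagonal is [2, 2, 2, 2, 2, 2]. The multiplicity of 0 as a Laplacian eigenvalue equals the number of connected components. There is one zero in the spectrum, matching the 1 component. The eigenvalues sum to 12, which equals trace(L) = 2|E|.

[0, 1, 1, 3, 3, 4]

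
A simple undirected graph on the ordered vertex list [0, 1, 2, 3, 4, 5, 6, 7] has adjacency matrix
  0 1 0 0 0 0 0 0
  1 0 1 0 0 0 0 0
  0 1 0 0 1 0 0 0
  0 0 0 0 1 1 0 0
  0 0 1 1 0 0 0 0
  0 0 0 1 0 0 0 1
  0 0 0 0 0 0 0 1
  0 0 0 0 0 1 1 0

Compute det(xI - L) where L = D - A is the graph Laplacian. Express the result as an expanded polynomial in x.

x^8 - 14x^7 + 78x^6 - 220x^5 + 330x^4 - 252x^3 + 84x^2 - 8x

With the vertex order [0, 1, 2, 3, 4, 5, 6, 7], the degrees are [1, 2, 2, 2, 2, 2, 1, 2], giving D = diag(1, 2, 2, 2, 2, 2, 1, 2) and L = D - A. L has integer entries, so p(x) = det(xI - L) has integer coefficients. Expanding the determinant yields x^8 - 14x^7 + 78x^6 - 220x^5 + 330x^4 - 252x^3 + 84x^2 - 8x. Since p(0) = det(-L) = 0, x divides p(x). There is one zero in the spectrum, matching the 1 component. By the matrix-tree theorem the graph has (1/8) * product of the nonzero eigenvalues = 1 spanning tree.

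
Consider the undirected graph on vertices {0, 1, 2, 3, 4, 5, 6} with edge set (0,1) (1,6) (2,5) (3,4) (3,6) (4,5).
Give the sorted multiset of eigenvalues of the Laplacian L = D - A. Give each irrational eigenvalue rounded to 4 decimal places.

[0, 0.1981, 0.7530, 1.5550, 2.4450, 3.2470, 3.8019]

With the vertex order [0, 1, 2, 3, 4, 5, 6], the degrees are [1, 2, 1, 2, 2, 2, 2], giving D = diag(1, 2, 1, 2, 2, 2, 2) and L = D - A. The multiplicity of 0 as a Laplacian eigenvalue equals the number of connected components.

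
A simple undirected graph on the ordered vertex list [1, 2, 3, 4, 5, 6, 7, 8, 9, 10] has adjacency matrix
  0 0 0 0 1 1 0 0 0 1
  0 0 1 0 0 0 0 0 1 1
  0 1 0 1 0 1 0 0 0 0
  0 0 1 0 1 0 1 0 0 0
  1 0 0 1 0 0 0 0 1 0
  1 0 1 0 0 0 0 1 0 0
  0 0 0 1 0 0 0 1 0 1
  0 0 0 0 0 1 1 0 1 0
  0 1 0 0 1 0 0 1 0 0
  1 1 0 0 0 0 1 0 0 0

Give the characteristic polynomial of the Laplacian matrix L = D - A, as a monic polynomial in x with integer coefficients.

x^10 - 30x^9 + 390x^8 - 2880x^7 + 13305x^6 - 39882x^5 + 77640x^4 - 94800x^3 + 66000x^2 - 20000x

Each diagonal entry of L is the vertex degree and each off-diagonal entry is -1 where an edge is present, 0 otherwise; in the order [1, 2, 3, 4, 5, 6, 7, 8, 9, 10] the diagonal is [3, 3, 3, 3, 3, 3, 3, 3, 3, 3]. L has integer entries, so p(x) = det(xI - L) has integer coefficients. Expanding the determinant yields x^10 - 30x^9 + 390x^8 - 2880x^7 + 13305x^6 - 39882x^5 + 77640x^4 - 94800x^3 + 66000x^2 - 20000x. The constant term is 0 because L is singular (the all-ones vector lies in its kernel). The largest eigenvalue, 5, is at most the vertex count 10.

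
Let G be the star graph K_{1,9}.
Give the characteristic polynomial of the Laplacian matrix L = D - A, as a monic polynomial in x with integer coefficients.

x^10 - 18x^9 + 108x^8 - 336x^7 + 630x^6 - 756x^5 + 588x^4 - 288x^3 + 81x^2 - 10x

The graph has 10 vertices and degree multiset [9, 1, 1, 1, 1, 1, 1, 1, 1, 1]; D is the diagonal matrix of degrees and L = D - A. L has integer entries, so p(x) = det(xI - L) has integer coefficients. Expanding the determinant yields x^10 - 18x^9 + 108x^8 - 336x^7 + 630x^6 - 756x^5 + 588x^4 - 288x^3 + 81x^2 - 10x. The coefficient of x^9 equals -trace(L) = -18, matching the sum of degrees. There is one zero in the spectrum, matching the 1 component. The eigenvalues sum to 18, which equals trace(L) = 2|E|.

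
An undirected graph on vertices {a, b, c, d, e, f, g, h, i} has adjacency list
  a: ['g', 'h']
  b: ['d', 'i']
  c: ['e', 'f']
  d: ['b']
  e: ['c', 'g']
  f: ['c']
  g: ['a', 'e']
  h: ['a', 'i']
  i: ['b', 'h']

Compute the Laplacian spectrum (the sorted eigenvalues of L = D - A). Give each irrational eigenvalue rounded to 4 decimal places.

With the vertex order [a, b, c, d, e, f, g, h, i], the degrees are [2, 2, 2, 1, 2, 1, 2, 2, 2], giving D = diag(2, 2, 2, 1, 2, 1, 2, 2, 2) and L = D - A. Diagonalising L (or applying a numerical eigensolver to the 9x9 matrix) gives the spectrum above. By the matrix-tree theorem the graph has (1/9) * product of the nonzero eigenvalues = 1 spanning tree.

[0, 0.1206, 0.4679, 1, 1.6527, 2.3473, 3, 3.5321, 3.8794]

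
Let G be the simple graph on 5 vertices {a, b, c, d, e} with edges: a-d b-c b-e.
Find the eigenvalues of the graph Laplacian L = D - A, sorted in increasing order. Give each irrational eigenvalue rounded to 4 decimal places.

[0, 0, 1, 2, 3]

With the vertex order [a, b, c, d, e], the degrees are [1, 2, 1, 1, 1], giving D = diag(1, 2, 1, 1, 1) and L = D - A. L is symmetric positive semidefinite, so every eigenvalue is real and nonnegative. The 2 zero eigenvalues correspond to the 2 connected components. The eigenvalues sum to 6, which equals trace(L) = 2|E|. The largest eigenvalue, 3, is at most the vertex count 5.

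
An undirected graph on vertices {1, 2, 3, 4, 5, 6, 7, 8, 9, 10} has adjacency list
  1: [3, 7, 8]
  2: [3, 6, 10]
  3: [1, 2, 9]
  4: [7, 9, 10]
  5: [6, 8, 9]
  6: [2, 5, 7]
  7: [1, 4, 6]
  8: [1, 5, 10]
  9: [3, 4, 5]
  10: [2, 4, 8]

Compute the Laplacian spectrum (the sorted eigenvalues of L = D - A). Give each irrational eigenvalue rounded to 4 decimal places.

[0, 2, 2, 2, 2, 2, 5, 5, 5, 5]

Reading degrees in the order [1, 2, 3, 4, 5, 6, 7, 8, 9, 10] gives [3, 3, 3, 3, 3, 3, 3, 3, 3, 3]; set D = diag(3, 3, 3, 3, 3, 3, 3, 3, 3, 3) and form L = D - A. Diagonalising L (or applying a numerical eigensolver to the 10x10 matrix) gives the spectrum above. The single zero eigenvalue shows the graph is connected.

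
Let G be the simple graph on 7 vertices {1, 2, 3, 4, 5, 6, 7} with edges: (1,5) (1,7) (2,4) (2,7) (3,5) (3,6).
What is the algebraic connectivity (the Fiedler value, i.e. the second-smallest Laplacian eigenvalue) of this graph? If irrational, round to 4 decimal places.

0.1981

With the vertex order [1, 2, 3, 4, 5, 6, 7], the degrees are [2, 2, 2, 1, 2, 1, 2], giving D = diag(2, 2, 2, 1, 2, 1, 2) and L = D - A. The sorted Laplacian eigenvalues are [0, 0.1981, 0.7530, 1.5550, 2.4450, 3.2470, 3.8019]; the algebraic connectivity is the second entry, 0.1981.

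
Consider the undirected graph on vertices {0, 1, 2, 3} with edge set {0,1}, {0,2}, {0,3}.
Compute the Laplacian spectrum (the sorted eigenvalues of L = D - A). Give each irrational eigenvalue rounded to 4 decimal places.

[0, 1, 1, 4]

Reading degrees in the order [0, 1, 2, 3] gives [3, 1, 1, 1]; set D = diag(3, 1, 1, 1) and form L = D - A. L is symmetric positive semidefinite, so every eigenvalue is real and nonnegative. The single zero eigenvalue shows the graph is connected. There is one zero in the spectrum, matching the 1 component.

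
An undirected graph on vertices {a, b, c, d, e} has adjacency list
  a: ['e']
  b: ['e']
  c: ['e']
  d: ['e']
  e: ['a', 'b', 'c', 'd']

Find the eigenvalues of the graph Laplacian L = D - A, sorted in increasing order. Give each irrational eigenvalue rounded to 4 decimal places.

Reading degrees in the order [a, b, c, d, e] gives [1, 1, 1, 1, 4]; set D = diag(1, 1, 1, 1, 4) and form L = D - A. Since every row of L sums to 0, the all-ones vector is in the kernel and 0 is an eigenvalue. There is one zero in the spectrum, matching the 1 component.

[0, 1, 1, 1, 5]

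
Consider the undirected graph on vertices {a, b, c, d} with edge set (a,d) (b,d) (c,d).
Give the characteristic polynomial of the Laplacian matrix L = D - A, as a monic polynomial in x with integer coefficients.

x^4 - 6x^3 + 9x^2 - 4x

With the vertex order [a, b, c, d], the degrees are [1, 1, 1, 3], giving D = diag(1, 1, 1, 3) and L = D - A. L has integer entries, so p(x) = det(xI - L) has integer coefficients. Expanding the determinant yields x^4 - 6x^3 + 9x^2 - 4x. The coefficient of x^3 equals -trace(L) = -6, matching the sum of degrees.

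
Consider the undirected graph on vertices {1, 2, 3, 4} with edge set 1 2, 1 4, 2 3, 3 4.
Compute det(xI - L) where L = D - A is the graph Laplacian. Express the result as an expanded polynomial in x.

With the vertex order [1, 2, 3, 4], the degrees are [2, 2, 2, 2], giving D = diag(2, 2, 2, 2) and L = D - A. L has integer entries, so p(x) = det(xI - L) has integer coefficients. Expanding the determinant yields x^4 - 8x^3 + 20x^2 - 16x. The constant term is 0 because L is singular (the all-ones vector lies in its kernel). The largest eigenvalue, 4, is at most the vertex count 4.

x^4 - 8x^3 + 20x^2 - 16x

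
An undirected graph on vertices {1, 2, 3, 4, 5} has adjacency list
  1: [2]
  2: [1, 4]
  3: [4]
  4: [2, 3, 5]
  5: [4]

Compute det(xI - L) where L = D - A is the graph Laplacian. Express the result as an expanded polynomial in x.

With the vertex order [1, 2, 3, 4, 5], the degrees are [1, 2, 1, 3, 1], giving D = diag(1, 2, 1, 3, 1) and L = D - A. L has integer entries, so p(x) = det(xI - L) has integer coefficients. Expanding the determinant yields x^5 - 8x^4 + 20x^3 - 18x^2 + 5x. Since p(0) = det(-L) = 0, x divides p(x).

x^5 - 8x^4 + 20x^3 - 18x^2 + 5x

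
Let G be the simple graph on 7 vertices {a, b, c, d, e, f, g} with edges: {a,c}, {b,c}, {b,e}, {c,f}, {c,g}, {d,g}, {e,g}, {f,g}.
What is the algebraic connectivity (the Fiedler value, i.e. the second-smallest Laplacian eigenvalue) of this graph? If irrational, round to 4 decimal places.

0.7382

Each diagonal entry of L is the vertex degree and each off-diagonal entry is -1 where an edge is present, 0 otherwise; in the order [a, b, c, d, e, f, g] the diagonal is [1, 2, 4, 1, 2, 2, 4]. The sorted Laplacian eigenvalues are [0, 0.7382, 1, 1.5858, 2.6601, 4.4142, 5.6017]; the algebraic connectivity is the second entry, 0.7382. The eigenvalues sum to 16, which equals trace(L) = 2|E|.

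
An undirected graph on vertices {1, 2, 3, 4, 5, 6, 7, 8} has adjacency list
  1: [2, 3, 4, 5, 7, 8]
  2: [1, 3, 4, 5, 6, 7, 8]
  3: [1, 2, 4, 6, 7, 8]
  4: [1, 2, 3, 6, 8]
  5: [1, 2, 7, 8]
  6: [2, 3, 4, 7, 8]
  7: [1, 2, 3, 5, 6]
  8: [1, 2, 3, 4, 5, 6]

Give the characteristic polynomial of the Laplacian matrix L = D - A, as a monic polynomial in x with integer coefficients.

x^8 - 44x^7 + 822x^6 - 8446x^5 + 51507x^4 - 186262x^3 + 369447x^2 - 309688x

With the vertex order [1, 2, 3, 4, 5, 6, 7, 8], the degrees are [6, 7, 6, 5, 4, 5, 5, 6], giving D = diag(6, 7, 6, 5, 4, 5, 5, 6) and L = D - A. L has integer entries, so p(x) = det(xI - L) has integer coefficients. Expanding the determinant yields x^8 - 44x^7 + 822x^6 - 8446x^5 + 51507x^4 - 186262x^3 + 369447x^2 - 309688x. Since p(0) = det(-L) = 0, x divides p(x).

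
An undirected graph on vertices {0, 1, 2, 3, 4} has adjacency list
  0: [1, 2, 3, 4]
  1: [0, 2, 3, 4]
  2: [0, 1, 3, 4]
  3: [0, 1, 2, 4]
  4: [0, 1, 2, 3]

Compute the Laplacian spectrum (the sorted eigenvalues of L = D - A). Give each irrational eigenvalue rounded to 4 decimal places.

[0, 5, 5, 5, 5]

Reading degrees in the order [0, 1, 2, 3, 4] gives [4, 4, 4, 4, 4]; set D = diag(4, 4, 4, 4, 4) and form L = D - A. L is symmetric positive semidefinite, so every eigenvalue is real and nonnegative. There is one zero in the spectrum, matching the 1 component.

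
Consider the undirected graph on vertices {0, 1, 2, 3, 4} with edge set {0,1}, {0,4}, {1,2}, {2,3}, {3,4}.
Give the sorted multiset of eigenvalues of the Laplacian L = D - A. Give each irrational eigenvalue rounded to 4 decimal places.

With the vertex order [0, 1, 2, 3, 4], the degrees are [2, 2, 2, 2, 2], giving D = diag(2, 2, 2, 2, 2) and L = D - A. Diagonalising L (or applying a numerical eigensolver to the 5x5 matrix) gives the spectrum above. There is one zero in the spectrum, matching the 1 component. The eigenvalues sum to 10, which equals trace(L) = 2|E|.

[0, 1.3820, 1.3820, 3.6180, 3.6180]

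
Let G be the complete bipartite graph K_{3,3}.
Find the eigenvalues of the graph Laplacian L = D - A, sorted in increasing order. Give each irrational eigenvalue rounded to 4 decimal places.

The graph has 6 vertices and degree multiset [3, 3, 3, 3, 3, 3]; D is the diagonal matrix of degrees and L = D - A. Diagonalising L (or applying a numerical eigensolver to the 6x6 matrix) gives the spectrum above. The single zero eigenvalue shows the graph is connected. There is one zero in the spectrum, matching the 1 component. By the matrix-tree theorem the graph has (1/6) * product of the nonzero eigenvalues = 81 spanning trees.

[0, 3, 3, 3, 3, 6]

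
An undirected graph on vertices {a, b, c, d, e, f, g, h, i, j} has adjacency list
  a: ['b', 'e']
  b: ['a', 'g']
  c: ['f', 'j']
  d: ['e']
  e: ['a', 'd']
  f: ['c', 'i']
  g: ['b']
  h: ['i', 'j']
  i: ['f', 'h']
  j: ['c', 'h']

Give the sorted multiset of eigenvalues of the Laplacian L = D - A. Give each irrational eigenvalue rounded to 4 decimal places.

[0, 0, 0.3820, 1.3820, 1.3820, 1.3820, 2.6180, 3.6180, 3.6180, 3.6180]

Each diagonal entry of L is the vertex degree and each off-diagonal entry is -1 where an edge is present, 0 otherwise; in the order [a, b, c, d, e, f, g, h, i, j] the diagonal is [2, 2, 2, 1, 2, 2, 1, 2, 2, 2]. Since every row of L sums to 0, the all-ones vector is in the kernel and 0 is an eigenvalue. The 2 zero eigenvalues correspond to the 2 connected components. The largest eigenvalue, 3.6180, is at most the vertex count 10. There are 2 zeros in the spectrum, matching the 2 components.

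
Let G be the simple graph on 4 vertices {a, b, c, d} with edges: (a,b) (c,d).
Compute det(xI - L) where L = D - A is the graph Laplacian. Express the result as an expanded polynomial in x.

With the vertex order [a, b, c, d], the degrees are [1, 1, 1, 1], giving D = diag(1, 1, 1, 1) and L = D - A. L has integer entries, so p(x) = det(xI - L) has integer coefficients. Expanding the determinant yields x^4 - 4x^3 + 4x^2. Since p(0) = det(-L) = 0, x divides p(x). There are 2 zeros in the spectrum, matching the 2 components.

x^4 - 4x^3 + 4x^2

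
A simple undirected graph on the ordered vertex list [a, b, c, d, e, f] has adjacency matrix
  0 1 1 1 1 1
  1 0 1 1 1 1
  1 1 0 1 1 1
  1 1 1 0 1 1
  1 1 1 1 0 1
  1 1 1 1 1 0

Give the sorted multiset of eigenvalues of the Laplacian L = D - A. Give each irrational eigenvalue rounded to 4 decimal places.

[0, 6, 6, 6, 6, 6]

Each diagonal entry of L is the vertex degree and each off-diagonal entry is -1 where an edge is present, 0 otherwise; in the order [a, b, c, d, e, f] the diagonal is [5, 5, 5, 5, 5, 5]. L is symmetric positive semidefinite, so every eigenvalue is real and nonnegative. The single zero eigenvalue shows the graph is connected.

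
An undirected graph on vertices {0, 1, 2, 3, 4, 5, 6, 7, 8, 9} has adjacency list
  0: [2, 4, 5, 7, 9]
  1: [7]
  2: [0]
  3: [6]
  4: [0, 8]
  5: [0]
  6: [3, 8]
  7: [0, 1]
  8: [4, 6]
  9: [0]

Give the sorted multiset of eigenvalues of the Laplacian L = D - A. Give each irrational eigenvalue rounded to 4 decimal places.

Reading degrees in the order [0, 1, 2, 3, 4, 5, 6, 7, 8, 9] gives [5, 1, 1, 1, 2, 1, 2, 2, 2, 1]; set D = diag(5, 1, 1, 1, 2, 1, 2, 2, 2, 1) and form L = D - A. The multiplicity of 0 as a Laplacian eigenvalue equals the number of connected components. The single zero eigenvalue shows the graph is connected.

[0, 0.1704, 0.4911, 1, 1, 1, 2.2293, 2.5173, 3.4880, 6.1038]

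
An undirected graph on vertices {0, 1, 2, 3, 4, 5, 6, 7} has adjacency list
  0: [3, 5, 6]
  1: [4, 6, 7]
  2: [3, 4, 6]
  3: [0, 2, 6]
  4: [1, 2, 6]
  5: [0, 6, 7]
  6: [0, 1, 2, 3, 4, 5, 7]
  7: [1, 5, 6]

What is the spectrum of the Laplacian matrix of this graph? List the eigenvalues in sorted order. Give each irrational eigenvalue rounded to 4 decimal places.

[0, 1.7530, 1.7530, 3.4450, 3.4450, 4.8019, 4.8019, 8]

Each diagonal entry of L is the vertex degree and each off-diagonal entry is -1 where an edge is present, 0 otherwise; in the order [0, 1, 2, 3, 4, 5, 6, 7] the diagonal is [3, 3, 3, 3, 3, 3, 7, 3]. The multiplicity of 0 as a Laplacian eigenvalue equals the number of connected components. The single zero eigenvalue shows the graph is connected. The eigenvalues sum to 28, which equals trace(L) = 2|E|. By the matrix-tree theorem the graph has (1/8) * product of the nonzero eigenvalues = 841 spanning trees.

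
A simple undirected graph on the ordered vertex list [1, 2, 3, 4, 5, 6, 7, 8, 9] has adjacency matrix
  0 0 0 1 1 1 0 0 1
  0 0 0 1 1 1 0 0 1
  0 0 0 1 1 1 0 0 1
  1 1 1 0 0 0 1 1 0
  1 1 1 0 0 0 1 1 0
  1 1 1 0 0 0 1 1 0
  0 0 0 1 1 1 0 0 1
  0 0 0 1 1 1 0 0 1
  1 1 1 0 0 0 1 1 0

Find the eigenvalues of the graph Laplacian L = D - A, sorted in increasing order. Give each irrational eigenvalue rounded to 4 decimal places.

[0, 4, 4, 4, 4, 5, 5, 5, 9]

Each diagonal entry of L is the vertex degree and each off-diagonal entry is -1 where an edge is present, 0 otherwise; in the order [1, 2, 3, 4, 5, 6, 7, 8, 9] the diagonal is [4, 4, 4, 5, 5, 5, 4, 4, 5]. Diagonalising L (or applying a numerical eigensolver to the 9x9 matrix) gives the spectrum above. The single zero eigenvalue shows the graph is connected.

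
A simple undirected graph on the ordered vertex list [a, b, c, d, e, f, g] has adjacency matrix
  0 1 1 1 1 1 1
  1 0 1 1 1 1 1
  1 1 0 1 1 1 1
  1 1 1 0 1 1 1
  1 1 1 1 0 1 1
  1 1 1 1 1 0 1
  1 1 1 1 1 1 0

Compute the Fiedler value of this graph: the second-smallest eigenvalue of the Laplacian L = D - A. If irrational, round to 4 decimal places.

7

Each diagonal entry of L is the vertex degree and each off-diagonal entry is -1 where an edge is present, 0 otherwise; in the order [a, b, c, d, e, f, g] the diagonal is [6, 6, 6, 6, 6, 6, 6]. The sorted Laplacian eigenvalues are [0, 7, 7, 7, 7, 7, 7]; the algebraic connectivity is the second entry, 7. The eigenvalues sum to 42, which equals trace(L) = 2|E|. There is one zero in the spectrum, matching the 1 component.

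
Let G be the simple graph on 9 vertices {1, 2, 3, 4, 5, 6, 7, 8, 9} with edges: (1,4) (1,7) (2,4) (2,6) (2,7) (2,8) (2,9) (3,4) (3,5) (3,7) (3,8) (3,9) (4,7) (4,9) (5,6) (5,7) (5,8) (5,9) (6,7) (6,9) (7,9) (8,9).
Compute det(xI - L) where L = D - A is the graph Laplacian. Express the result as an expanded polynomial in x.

x^9 - 44x^8 + 829x^7 - 8716x^6 + 55779x^5 - 221716x^4 + 532029x^3 - 699748x^2 + 381915x

With the vertex order [1, 2, 3, 4, 5, 6, 7, 8, 9], the degrees are [2, 5, 5, 5, 5, 4, 7, 4, 7], giving D = diag(2, 5, 5, 5, 5, 4, 7, 4, 7) and L = D - A. Computing det(xI - L) by cofactor expansion (or equivalently via sum-over-permutations) gives x^9 - 44x^8 + 829x^7 - 8716x^6 + 55779x^5 - 221716x^4 + 532029x^3 - 699748x^2 + 381915x. The constant term is 0 because L is singular (the all-ones vector lies in its kernel).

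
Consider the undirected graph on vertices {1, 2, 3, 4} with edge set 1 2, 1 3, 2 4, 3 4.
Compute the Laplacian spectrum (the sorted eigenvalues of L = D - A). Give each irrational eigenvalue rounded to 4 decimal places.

Reading degrees in the order [1, 2, 3, 4] gives [2, 2, 2, 2]; set D = diag(2, 2, 2, 2) and form L = D - A. The multiplicity of 0 as a Laplacian eigenvalue equals the number of connected components. There is one zero in the spectrum, matching the 1 component. By the matrix-tree theorem the graph has (1/4) * product of the nonzero eigenvalues = 4 spanning trees.

[0, 2, 2, 4]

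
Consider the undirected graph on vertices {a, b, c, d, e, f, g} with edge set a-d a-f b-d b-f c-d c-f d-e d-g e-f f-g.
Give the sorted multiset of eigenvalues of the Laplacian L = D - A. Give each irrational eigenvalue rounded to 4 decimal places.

[0, 2, 2, 2, 2, 5, 7]

With the vertex order [a, b, c, d, e, f, g], the degrees are [2, 2, 2, 5, 2, 5, 2], giving D = diag(2, 2, 2, 5, 2, 5, 2) and L = D - A. Since every row of L sums to 0, the all-ones vector is in the kernel and 0 is an eigenvalue. By the matrix-tree theorem the graph has (1/7) * product of the nonzero eigenvalues = 80 spanning trees. The largest eigenvalue, 7, is at most the vertex count 7.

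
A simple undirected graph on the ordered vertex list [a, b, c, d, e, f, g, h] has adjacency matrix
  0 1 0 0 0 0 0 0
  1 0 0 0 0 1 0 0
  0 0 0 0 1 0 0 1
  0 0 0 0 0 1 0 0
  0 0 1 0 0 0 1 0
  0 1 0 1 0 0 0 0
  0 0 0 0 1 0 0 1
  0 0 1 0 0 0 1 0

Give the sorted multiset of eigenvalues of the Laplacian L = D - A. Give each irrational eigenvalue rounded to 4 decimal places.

[0, 0, 0.5858, 2, 2, 2, 3.4142, 4]

Reading degrees in the order [a, b, c, d, e, f, g, h] gives [1, 2, 2, 1, 2, 2, 2, 2]; set D = diag(1, 2, 2, 1, 2, 2, 2, 2) and form L = D - A. Diagonalising L (or applying a numerical eigensolver to the 8x8 matrix) gives the spectrum above. The 2 zero eigenvalues correspond to the 2 connected components.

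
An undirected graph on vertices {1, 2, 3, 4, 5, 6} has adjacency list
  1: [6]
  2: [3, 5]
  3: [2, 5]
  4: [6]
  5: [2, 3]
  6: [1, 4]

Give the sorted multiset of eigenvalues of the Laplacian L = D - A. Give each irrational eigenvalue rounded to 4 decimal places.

[0, 0, 1, 3, 3, 3]

Each diagonal entry of L is the vertex degree and each off-diagonal entry is -1 where an edge is present, 0 otherwise; in the order [1, 2, 3, 4, 5, 6] the diagonal is [1, 2, 2, 1, 2, 2]. The multiplicity of 0 as a Laplacian eigenvalue equals the number of connected components. The 2 zero eigenvalues correspond to the 2 connected components. The largest eigenvalue, 3, is at most the vertex count 6.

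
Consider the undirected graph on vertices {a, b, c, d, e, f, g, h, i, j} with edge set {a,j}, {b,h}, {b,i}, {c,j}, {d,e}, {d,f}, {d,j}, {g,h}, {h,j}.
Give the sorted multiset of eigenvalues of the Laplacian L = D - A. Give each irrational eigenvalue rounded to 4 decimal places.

[0, 0.2100, 0.4862, 0.6872, 1, 1, 2.1532, 3.1369, 3.8639, 5.4627]

With the vertex order [a, b, c, d, e, f, g, h, i, j], the degrees are [1, 2, 1, 3, 1, 1, 1, 3, 1, 4], giving D = diag(1, 2, 1, 3, 1, 1, 1, 3, 1, 4) and L = D - A. L is symmetric positive semidefinite, so every eigenvalue is real and nonnegative. The single zero eigenvalue shows the graph is connected. By the matrix-tree theorem the graph has (1/10) * product of the nonzero eigenvalues = 1 spanning tree.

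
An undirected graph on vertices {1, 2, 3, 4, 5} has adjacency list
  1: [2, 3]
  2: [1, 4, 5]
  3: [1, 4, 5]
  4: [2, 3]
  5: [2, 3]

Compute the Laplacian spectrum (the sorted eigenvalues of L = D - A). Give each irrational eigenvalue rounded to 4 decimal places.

Each diagonal entry of L is the vertex degree and each off-diagonal entry is -1 where an edge is present, 0 otherwise; in the order [1, 2, 3, 4, 5] the diagonal is [2, 3, 3, 2, 2]. Diagonalising L (or applying a numerical eigensolver to the 5x5 matrix) gives the spectrum above. The single zero eigenvalue shows the graph is connected. The eigenvalues sum to 12, which equals trace(L) = 2|E|. The largest eigenvalue, 5, is at most the vertex count 5.

[0, 2, 2, 3, 5]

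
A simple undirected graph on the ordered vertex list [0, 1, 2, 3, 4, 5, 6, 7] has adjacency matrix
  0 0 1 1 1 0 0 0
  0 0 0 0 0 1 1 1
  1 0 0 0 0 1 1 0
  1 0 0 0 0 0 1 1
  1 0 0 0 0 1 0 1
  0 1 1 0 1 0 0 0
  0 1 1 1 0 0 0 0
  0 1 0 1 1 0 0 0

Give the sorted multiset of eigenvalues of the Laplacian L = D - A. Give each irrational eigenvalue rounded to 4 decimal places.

With the vertex order [0, 1, 2, 3, 4, 5, 6, 7], the degrees are [3, 3, 3, 3, 3, 3, 3, 3], giving D = diag(3, 3, 3, 3, 3, 3, 3, 3) and L = D - A. The multiplicity of 0 as a Laplacian eigenvalue equals the number of connected components. The eigenvalues sum to 24, which equals trace(L) = 2|E|.

[0, 2, 2, 2, 4, 4, 4, 6]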